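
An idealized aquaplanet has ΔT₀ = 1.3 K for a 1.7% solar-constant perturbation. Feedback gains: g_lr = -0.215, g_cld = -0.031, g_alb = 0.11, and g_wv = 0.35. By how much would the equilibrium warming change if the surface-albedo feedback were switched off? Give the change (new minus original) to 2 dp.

Original: g = 0.214, ΔT = 1.3/(1−0.214) = 1.6539 K.
Without surface-albedo: g' = 0.104, ΔT' = 1.3/(1−0.104) = 1.4509 K.
Change = 1.4509 − 1.6539 = -0.20 K.

-0.20 K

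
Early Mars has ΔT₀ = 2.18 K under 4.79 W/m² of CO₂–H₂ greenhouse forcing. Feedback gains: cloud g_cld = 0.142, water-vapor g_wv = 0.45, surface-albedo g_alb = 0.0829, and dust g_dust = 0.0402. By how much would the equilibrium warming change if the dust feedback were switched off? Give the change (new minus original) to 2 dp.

Original: g = 0.7151, ΔT = 2.18/(1−0.7151) = 7.6518 K.
Without dust: g' = 0.6749, ΔT' = 2.18/(1−0.6749) = 6.7056 K.
Change = 6.7056 − 7.6518 = -0.95 K.

-0.95 K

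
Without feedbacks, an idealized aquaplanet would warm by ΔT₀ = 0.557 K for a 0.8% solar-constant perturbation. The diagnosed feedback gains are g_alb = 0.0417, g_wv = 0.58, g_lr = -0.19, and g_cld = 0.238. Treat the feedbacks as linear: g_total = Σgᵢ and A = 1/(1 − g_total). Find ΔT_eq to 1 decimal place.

1.7 K

Total gain g = 0.0417 + 0.58 − 0.19 + 0.238 = 0.6697.
Amplification A = 1/(1 − 0.6697) = 3.028.
ΔT = 0.557 × 3.028 = 1.7 K.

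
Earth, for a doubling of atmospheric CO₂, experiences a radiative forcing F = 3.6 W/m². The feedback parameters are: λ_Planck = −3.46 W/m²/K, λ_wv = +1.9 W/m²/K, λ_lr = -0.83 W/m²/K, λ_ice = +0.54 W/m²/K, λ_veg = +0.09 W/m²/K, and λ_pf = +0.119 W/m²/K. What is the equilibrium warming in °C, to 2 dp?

Net feedback parameter λ = (−3.46) + (+1.9) + (-0.83) + (+0.54) + (+0.09) + (+0.119) = -1.641 W/m²/K.
ΔT = −F/λ = −3.6/(-1.641) = 2.19 °C.

2.19 °C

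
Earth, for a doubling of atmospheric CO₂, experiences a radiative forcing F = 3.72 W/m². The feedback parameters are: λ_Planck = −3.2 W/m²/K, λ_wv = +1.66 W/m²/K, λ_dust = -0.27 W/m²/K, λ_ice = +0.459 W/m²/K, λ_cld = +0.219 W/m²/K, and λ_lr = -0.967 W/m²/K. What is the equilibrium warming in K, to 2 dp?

1.77 K

Net feedback parameter λ = (−3.2) + (+1.66) + (-0.27) + (+0.459) + (+0.219) + (-0.967) = -2.099 W/m²/K.
ΔT = −F/λ = −3.72/(-2.099) = 1.77 K.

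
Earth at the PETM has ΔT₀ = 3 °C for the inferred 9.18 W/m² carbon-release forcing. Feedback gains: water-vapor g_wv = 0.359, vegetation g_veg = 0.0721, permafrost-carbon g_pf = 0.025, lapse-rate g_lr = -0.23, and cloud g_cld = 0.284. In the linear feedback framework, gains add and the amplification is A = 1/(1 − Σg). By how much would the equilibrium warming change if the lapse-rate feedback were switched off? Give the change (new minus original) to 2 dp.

Original: g = 0.5101, ΔT = 3/(1−0.5101) = 6.1237 °C.
Without lapse-rate: g' = 0.7401, ΔT' = 3/(1−0.7401) = 11.5429 °C.
Change = 11.5429 − 6.1237 = 5.42 °C.

5.42 °C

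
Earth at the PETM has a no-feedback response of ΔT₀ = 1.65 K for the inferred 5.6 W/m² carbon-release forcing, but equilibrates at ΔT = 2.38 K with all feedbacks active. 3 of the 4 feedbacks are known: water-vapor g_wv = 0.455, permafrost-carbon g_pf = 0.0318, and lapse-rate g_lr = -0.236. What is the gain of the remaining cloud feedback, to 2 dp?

0.06

Amplification A = ΔT/ΔT₀ = 2.38/1.65 = 1.442.
Total gain g = 1 − 1/A = 1 − 1/1.442 = 0.3065.
Known gains sum to 0.455 + 0.0318 − 0.236 = 0.2508.
g_cld = 0.3065 − 0.2508 = 0.06.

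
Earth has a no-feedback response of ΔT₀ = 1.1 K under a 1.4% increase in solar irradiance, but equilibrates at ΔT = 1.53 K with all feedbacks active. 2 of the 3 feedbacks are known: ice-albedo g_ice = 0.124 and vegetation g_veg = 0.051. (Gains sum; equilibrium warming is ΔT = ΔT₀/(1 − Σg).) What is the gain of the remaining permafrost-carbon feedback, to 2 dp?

0.11

Amplification A = ΔT/ΔT₀ = 1.53/1.1 = 1.391.
Total gain g = 1 − 1/A = 1 − 1/1.391 = 0.2811.
Known gains sum to 0.124 + 0.051 = 0.175.
g_pf = 0.2811 − 0.175 = 0.11.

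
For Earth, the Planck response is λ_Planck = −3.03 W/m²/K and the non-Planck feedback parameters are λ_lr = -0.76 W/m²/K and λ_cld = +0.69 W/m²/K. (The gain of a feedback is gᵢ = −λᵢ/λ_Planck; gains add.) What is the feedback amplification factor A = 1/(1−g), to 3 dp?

Convert to gains: g_lr = -0.76/3.03 = -0.2508; g_cld = 0.69/3.03 = 0.2277.
Total gain g = -0.0231.
A = 1/(1 + 0.0231) = 0.977.

0.977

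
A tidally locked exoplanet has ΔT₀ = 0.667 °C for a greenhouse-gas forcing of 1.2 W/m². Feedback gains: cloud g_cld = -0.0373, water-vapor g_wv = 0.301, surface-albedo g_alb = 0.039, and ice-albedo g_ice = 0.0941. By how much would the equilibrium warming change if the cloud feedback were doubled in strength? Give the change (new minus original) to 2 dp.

-0.06 °C

Original: g = 0.3968, ΔT = 0.667/(1−0.3968) = 1.1058 °C.
With doubled cloud: g' = 0.3595, ΔT' = 0.667/(1−0.3595) = 1.0414 °C.
Change = 1.0414 − 1.1058 = -0.06 °C.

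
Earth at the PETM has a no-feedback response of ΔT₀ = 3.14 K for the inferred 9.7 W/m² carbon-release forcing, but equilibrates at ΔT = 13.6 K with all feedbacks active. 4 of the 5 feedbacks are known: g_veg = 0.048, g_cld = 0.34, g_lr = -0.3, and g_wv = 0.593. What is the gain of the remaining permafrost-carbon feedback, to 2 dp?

0.09

Amplification A = ΔT/ΔT₀ = 13.6/3.14 = 4.331.
Total gain g = 1 − 1/A = 1 − 1/4.331 = 0.7691.
Known gains sum to 0.048 + 0.34 − 0.3 + 0.593 = 0.681.
g_pf = 0.7691 − 0.681 = 0.09.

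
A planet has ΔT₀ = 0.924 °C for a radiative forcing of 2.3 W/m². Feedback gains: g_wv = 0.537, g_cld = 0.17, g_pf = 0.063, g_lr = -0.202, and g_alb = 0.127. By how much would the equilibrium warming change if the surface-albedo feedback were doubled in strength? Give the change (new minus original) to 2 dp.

2.16 °C

Original: g = 0.695, ΔT = 0.924/(1−0.695) = 3.0295 °C.
With doubled surface-albedo: g' = 0.822, ΔT' = 0.924/(1−0.822) = 5.1910 °C.
Change = 5.1910 − 3.0295 = 2.16 °C.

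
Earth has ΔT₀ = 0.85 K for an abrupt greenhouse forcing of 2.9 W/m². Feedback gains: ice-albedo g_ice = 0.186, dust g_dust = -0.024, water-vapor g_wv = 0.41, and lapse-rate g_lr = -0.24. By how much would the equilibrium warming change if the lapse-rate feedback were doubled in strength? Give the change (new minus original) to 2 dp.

Original: g = 0.332, ΔT = 0.85/(1−0.332) = 1.2725 K.
With doubled lapse-rate: g' = 0.092, ΔT' = 0.85/(1−0.092) = 0.9361 K.
Change = 0.9361 − 1.2725 = -0.34 K.

-0.34 K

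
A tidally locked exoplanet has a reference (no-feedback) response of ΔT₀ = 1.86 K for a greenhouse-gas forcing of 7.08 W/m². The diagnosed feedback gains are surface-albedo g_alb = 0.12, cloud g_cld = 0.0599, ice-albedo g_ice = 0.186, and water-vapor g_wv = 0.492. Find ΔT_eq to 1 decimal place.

13.1 K

Total gain g = 0.12 + 0.0599 + 0.186 + 0.492 = 0.8579.
Amplification A = 1/(1 − 0.8579) = 7.037.
ΔT = 1.86 × 7.037 = 13.1 K.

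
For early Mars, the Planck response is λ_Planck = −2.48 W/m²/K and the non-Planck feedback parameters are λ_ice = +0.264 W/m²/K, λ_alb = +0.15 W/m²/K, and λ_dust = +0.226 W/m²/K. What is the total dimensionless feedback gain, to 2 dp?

Convert to gains: g_ice = 0.264/2.48 = 0.1065; g_alb = 0.15/2.48 = 0.06048; g_dust = 0.226/2.48 = 0.09113.
Total gain g = 0.25811.

0.26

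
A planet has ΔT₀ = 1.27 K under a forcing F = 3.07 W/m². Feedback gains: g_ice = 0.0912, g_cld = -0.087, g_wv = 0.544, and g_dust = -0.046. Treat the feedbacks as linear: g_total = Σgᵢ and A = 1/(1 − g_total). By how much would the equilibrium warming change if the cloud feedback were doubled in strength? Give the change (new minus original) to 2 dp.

-0.38 K

Original: g = 0.5022, ΔT = 1.27/(1−0.5022) = 2.5512 K.
With doubled cloud: g' = 0.4152, ΔT' = 1.27/(1−0.4152) = 2.1717 K.
Change = 2.1717 − 2.5512 = -0.38 K.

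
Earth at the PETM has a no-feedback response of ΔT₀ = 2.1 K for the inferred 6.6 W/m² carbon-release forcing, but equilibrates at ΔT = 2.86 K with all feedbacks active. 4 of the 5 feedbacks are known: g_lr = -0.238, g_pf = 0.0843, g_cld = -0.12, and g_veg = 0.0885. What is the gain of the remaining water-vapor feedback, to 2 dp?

Amplification A = ΔT/ΔT₀ = 2.86/2.1 = 1.362.
Total gain g = 1 − 1/A = 1 − 1/1.362 = 0.2658.
Known gains sum to -0.238 + 0.0843 − 0.12 + 0.0885 = -0.1852.
g_wv = 0.2658 + 0.1852 = 0.45.

0.45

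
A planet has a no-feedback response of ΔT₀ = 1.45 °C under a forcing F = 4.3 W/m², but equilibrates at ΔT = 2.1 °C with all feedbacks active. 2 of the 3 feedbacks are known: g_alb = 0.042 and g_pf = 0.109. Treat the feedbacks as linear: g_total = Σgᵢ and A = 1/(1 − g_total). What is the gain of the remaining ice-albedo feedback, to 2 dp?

Amplification A = ΔT/ΔT₀ = 2.1/1.45 = 1.448.
Total gain g = 1 − 1/A = 1 − 1/1.448 = 0.3094.
Known gains sum to 0.042 + 0.109 = 0.151.
g_ice = 0.3094 − 0.151 = 0.16.

0.16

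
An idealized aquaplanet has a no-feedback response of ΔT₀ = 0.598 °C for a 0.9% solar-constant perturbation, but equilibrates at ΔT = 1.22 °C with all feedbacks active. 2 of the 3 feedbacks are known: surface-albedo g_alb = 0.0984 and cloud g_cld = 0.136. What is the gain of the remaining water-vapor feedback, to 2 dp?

Amplification A = ΔT/ΔT₀ = 1.22/0.598 = 2.04.
Total gain g = 1 − 1/A = 1 − 1/2.04 = 0.5098.
Known gains sum to 0.0984 + 0.136 = 0.2344.
g_wv = 0.5098 − 0.2344 = 0.28.

0.28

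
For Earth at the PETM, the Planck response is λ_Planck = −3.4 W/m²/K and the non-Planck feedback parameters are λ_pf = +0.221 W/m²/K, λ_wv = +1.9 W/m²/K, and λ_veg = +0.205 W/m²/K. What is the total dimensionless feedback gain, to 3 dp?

0.684

Convert to gains: g_pf = 0.221/3.4 = 0.065; g_wv = 1.9/3.4 = 0.5588; g_veg = 0.205/3.4 = 0.06029.
Total gain g = 0.68409.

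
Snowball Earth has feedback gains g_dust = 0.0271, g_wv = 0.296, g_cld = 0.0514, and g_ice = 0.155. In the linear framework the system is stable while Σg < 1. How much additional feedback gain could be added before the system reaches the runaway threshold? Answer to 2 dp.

0.47

Current total gain = 0.0271 + 0.296 + 0.0514 + 0.155 = 0.5295.
Margin to runaway = 1 − 0.5295 = 0.47.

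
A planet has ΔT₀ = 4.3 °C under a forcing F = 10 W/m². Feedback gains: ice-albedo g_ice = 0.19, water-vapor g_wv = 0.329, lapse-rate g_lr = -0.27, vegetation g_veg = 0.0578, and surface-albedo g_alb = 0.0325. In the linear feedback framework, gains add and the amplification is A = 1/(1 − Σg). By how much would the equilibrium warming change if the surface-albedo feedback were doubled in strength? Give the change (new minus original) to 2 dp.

0.34 °C

Original: g = 0.3393, ΔT = 4.3/(1−0.3393) = 6.5082 °C.
With doubled surface-albedo: g' = 0.3718, ΔT' = 4.3/(1−0.3718) = 6.8450 °C.
Change = 6.8450 − 6.5082 = 0.34 °C.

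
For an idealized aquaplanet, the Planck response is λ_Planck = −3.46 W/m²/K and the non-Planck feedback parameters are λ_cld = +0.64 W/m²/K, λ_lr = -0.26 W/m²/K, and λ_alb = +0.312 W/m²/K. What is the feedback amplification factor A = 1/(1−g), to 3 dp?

Convert to gains: g_cld = 0.64/3.46 = 0.185; g_lr = -0.26/3.46 = -0.07514; g_alb = 0.312/3.46 = 0.09017.
Total gain g = 0.20003.
A = 1/(1 − 0.20003) = 1.250.

1.250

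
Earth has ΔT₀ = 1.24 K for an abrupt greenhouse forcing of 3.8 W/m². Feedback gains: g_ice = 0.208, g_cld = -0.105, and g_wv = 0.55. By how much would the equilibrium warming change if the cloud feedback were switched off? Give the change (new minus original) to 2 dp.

1.55 K

Original: g = 0.653, ΔT = 1.24/(1−0.653) = 3.5735 K.
Without cloud: g' = 0.758, ΔT' = 1.24/(1−0.758) = 5.1240 K.
Change = 5.1240 − 3.5735 = 1.55 K.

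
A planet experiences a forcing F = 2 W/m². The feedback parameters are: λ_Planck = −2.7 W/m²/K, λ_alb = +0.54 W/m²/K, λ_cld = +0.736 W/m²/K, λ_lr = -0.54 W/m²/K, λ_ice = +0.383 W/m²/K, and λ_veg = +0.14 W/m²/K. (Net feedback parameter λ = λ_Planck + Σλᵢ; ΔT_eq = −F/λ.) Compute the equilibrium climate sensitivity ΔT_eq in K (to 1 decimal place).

1.4 K

Net feedback parameter λ = (−2.7) + (+0.54) + (+0.736) + (-0.54) + (+0.383) + (+0.14) = -1.441 W/m²/K.
ΔT = −F/λ = −2/(-1.441) = 1.4 K.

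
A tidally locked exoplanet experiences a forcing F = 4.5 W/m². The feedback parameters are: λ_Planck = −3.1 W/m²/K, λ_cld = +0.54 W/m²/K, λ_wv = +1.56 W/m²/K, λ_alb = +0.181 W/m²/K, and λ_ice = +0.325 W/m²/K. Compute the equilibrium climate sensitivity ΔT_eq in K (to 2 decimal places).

9.11 K

Net feedback parameter λ = (−3.1) + (+0.54) + (+1.56) + (+0.181) + (+0.325) = -0.494 W/m²/K.
ΔT = −F/λ = −4.5/(-0.494) = 9.11 K.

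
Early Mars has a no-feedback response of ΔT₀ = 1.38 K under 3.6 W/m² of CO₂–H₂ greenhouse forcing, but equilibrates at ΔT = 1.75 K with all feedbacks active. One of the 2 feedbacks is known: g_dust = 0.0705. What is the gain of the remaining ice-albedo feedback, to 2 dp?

Amplification A = ΔT/ΔT₀ = 1.75/1.38 = 1.268.
Total gain g = 1 − 1/A = 1 − 1/1.268 = 0.2114.
The known gain is 0.0705.
g_ice = 0.2114 − 0.0705 = 0.14.

0.14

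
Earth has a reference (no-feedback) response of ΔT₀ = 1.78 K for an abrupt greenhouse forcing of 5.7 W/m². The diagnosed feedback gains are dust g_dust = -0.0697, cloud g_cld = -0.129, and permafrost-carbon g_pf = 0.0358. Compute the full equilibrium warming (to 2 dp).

1.53 K

Total gain g = -0.0697 − 0.129 + 0.0358 = -0.1629.
Amplification A = 1/(1 + 0.1629) = 0.8599.
ΔT = 1.78 × 0.8599 = 1.53 K.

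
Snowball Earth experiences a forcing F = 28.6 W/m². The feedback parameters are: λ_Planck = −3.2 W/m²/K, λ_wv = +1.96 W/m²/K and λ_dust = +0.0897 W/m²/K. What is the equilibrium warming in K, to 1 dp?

Net feedback parameter λ = (−3.2) + (+1.96) + (+0.0897) = -1.1503 W/m²/K.
ΔT = −F/λ = −28.6/(-1.1503) = 24.9 K.

24.9 K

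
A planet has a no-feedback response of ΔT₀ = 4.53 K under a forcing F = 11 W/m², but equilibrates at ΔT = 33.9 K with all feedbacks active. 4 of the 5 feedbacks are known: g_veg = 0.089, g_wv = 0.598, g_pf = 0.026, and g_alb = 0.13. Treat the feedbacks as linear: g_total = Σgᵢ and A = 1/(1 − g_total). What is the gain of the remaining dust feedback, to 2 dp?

Amplification A = ΔT/ΔT₀ = 33.9/4.53 = 7.483.
Total gain g = 1 − 1/A = 1 − 1/7.483 = 0.8664.
Known gains sum to 0.089 + 0.598 + 0.026 + 0.13 = 0.843.
g_dust = 0.8664 − 0.843 = 0.02.

0.02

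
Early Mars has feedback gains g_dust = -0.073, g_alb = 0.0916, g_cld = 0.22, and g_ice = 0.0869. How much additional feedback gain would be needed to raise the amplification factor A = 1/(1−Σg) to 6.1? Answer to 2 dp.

0.51

Current total gain = 0.3255.
Target gain for A = 6.1: g* = 1 − 1/6.1 = 0.8361.
Additional gain needed = 0.8361 − 0.3255 = 0.51.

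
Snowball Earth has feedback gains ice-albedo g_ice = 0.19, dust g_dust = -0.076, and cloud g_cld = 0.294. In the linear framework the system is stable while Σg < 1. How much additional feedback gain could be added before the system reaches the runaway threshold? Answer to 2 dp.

0.59

Current total gain = 0.19 − 0.076 + 0.294 = 0.408.
Margin to runaway = 1 − 0.408 = 0.59.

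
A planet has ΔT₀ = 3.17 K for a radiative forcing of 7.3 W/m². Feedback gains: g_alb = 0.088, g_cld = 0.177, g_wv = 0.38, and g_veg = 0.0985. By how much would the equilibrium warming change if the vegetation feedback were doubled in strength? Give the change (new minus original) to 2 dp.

Original: g = 0.7435, ΔT = 3.17/(1−0.7435) = 12.3587 K.
With doubled vegetation: g' = 0.842, ΔT' = 3.17/(1−0.842) = 20.0633 K.
Change = 20.0633 − 12.3587 = 7.70 K.

7.70 K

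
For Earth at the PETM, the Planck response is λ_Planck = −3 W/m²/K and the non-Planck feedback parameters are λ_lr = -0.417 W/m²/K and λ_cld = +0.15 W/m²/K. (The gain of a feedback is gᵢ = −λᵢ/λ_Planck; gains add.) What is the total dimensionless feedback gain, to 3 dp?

Convert to gains: g_lr = -0.417/3 = -0.139; g_cld = 0.15/3 = 0.05.
Total gain g = -0.089.

-0.089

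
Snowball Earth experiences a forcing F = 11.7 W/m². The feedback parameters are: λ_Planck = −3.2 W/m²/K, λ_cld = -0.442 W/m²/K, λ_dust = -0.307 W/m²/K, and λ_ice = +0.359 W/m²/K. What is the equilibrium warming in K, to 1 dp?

3.3 K

Net feedback parameter λ = (−3.2) + (-0.442) + (-0.307) + (+0.359) = -3.59 W/m²/K.
ΔT = −F/λ = −11.7/(-3.59) = 3.3 K.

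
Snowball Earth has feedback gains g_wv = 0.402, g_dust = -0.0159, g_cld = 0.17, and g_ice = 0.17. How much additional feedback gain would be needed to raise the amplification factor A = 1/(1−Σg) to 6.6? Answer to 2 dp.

0.12

Current total gain = 0.7261.
Target gain for A = 6.6: g* = 1 − 1/6.6 = 0.8485.
Additional gain needed = 0.8485 − 0.7261 = 0.12.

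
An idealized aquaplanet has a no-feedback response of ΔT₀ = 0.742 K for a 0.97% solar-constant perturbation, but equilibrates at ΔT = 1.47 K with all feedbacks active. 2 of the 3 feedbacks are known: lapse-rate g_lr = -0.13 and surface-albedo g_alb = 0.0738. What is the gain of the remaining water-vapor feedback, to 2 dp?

0.55

Amplification A = ΔT/ΔT₀ = 1.47/0.742 = 1.981.
Total gain g = 1 − 1/A = 1 − 1/1.981 = 0.4952.
Known gains sum to -0.13 + 0.0738 = -0.0562.
g_wv = 0.4952 + 0.0562 = 0.55.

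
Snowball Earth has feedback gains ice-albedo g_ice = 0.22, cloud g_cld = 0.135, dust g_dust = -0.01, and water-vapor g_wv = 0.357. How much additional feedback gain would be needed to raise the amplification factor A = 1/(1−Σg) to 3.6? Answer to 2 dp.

Current total gain = 0.702.
Target gain for A = 3.6: g* = 1 − 1/3.6 = 0.7222.
Additional gain needed = 0.7222 − 0.702 = 0.02.

0.02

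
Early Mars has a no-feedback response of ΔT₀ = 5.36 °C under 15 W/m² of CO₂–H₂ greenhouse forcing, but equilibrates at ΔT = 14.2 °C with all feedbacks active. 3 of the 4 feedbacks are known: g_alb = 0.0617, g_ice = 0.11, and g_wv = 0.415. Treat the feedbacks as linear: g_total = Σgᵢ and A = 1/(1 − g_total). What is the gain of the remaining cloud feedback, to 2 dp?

Amplification A = ΔT/ΔT₀ = 14.2/5.36 = 2.649.
Total gain g = 1 − 1/A = 1 − 1/2.649 = 0.6225.
Known gains sum to 0.0617 + 0.11 + 0.415 = 0.5867.
g_cld = 0.6225 − 0.5867 = 0.04.

0.04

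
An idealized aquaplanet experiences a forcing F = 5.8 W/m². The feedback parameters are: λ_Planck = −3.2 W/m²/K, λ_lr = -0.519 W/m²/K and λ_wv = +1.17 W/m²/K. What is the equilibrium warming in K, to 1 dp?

2.3 K

Net feedback parameter λ = (−3.2) + (-0.519) + (+1.17) = -2.549 W/m²/K.
ΔT = −F/λ = −5.8/(-2.549) = 2.3 K.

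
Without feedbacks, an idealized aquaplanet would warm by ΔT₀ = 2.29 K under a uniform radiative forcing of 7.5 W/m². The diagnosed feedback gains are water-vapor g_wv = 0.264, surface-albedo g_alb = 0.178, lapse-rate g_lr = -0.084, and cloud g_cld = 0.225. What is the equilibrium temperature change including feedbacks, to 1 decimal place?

5.5 K

Total gain g = 0.264 + 0.178 − 0.084 + 0.225 = 0.583.
Amplification A = 1/(1 − 0.583) = 2.398.
ΔT = 2.29 × 2.398 = 5.5 K.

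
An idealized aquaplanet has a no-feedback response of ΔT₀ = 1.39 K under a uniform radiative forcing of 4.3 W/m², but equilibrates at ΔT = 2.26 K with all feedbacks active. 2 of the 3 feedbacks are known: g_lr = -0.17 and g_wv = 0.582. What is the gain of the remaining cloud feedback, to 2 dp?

Amplification A = ΔT/ΔT₀ = 2.26/1.39 = 1.626.
Total gain g = 1 − 1/A = 1 − 1/1.626 = 0.385.
Known gains sum to -0.17 + 0.582 = 0.412.
g_cld = 0.385 − 0.412 = -0.03.

-0.03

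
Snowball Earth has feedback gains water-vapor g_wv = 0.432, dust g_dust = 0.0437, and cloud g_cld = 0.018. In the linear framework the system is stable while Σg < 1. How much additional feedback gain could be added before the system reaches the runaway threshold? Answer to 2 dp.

Current total gain = 0.432 + 0.0437 + 0.018 = 0.4937.
Margin to runaway = 1 − 0.4937 = 0.51.

0.51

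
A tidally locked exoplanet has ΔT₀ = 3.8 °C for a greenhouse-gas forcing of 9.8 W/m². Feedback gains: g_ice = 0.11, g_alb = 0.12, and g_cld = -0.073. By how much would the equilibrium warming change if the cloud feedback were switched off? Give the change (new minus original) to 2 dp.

0.43 °C

Original: g = 0.157, ΔT = 3.8/(1−0.157) = 4.5077 °C.
Without cloud: g' = 0.23, ΔT' = 3.8/(1−0.23) = 4.9351 °C.
Change = 4.9351 − 4.5077 = 0.43 °C.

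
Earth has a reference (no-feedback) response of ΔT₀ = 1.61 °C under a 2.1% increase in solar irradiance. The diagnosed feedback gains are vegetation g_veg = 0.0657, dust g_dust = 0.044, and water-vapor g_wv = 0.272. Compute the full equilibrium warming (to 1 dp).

2.6 °C

Total gain g = 0.0657 + 0.044 + 0.272 = 0.3817.
Amplification A = 1/(1 − 0.3817) = 1.617.
ΔT = 1.61 × 1.617 = 2.6 °C.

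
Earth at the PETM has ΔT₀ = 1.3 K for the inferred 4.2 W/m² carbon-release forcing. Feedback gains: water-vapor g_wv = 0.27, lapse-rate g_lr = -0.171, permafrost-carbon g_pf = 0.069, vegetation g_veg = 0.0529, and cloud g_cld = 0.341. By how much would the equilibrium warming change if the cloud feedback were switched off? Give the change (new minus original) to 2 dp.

Original: g = 0.5619, ΔT = 1.3/(1−0.5619) = 2.9674 K.
Without cloud: g' = 0.2209, ΔT' = 1.3/(1−0.2209) = 1.6686 K.
Change = 1.6686 − 2.9674 = -1.30 K.

-1.30 K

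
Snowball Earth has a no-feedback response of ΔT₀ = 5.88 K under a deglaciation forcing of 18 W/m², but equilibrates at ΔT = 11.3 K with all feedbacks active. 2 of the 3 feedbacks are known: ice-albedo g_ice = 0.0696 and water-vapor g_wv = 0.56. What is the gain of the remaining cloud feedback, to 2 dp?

Amplification A = ΔT/ΔT₀ = 11.3/5.88 = 1.922.
Total gain g = 1 − 1/A = 1 − 1/1.922 = 0.4797.
Known gains sum to 0.0696 + 0.56 = 0.6296.
g_cld = 0.4797 − 0.6296 = -0.15.

-0.15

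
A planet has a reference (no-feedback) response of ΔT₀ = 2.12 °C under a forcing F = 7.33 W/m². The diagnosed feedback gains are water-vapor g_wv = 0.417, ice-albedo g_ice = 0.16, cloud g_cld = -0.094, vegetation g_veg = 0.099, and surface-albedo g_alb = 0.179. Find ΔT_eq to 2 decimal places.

Total gain g = 0.417 + 0.16 − 0.094 + 0.099 + 0.179 = 0.761.
Amplification A = 1/(1 − 0.761) = 4.184.
ΔT = 2.12 × 4.184 = 8.87 °C.

8.87 °C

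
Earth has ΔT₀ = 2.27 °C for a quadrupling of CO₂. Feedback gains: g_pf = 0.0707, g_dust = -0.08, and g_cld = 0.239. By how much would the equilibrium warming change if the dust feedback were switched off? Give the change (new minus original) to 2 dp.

Original: g = 0.2297, ΔT = 2.27/(1−0.2297) = 2.9469 °C.
Without dust: g' = 0.3097, ΔT' = 2.27/(1−0.3097) = 3.2884 °C.
Change = 3.2884 − 2.9469 = 0.34 °C.

0.34 °C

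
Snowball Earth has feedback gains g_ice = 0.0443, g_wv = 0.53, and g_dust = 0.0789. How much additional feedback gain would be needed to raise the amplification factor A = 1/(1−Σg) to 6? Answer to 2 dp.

Current total gain = 0.6532.
Target gain for A = 6: g* = 1 − 1/6 = 0.8333.
Additional gain needed = 0.8333 − 0.6532 = 0.18.

0.18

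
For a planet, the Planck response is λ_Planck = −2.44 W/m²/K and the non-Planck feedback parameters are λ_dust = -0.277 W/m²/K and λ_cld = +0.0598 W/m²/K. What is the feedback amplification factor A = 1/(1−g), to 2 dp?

0.92

Convert to gains: g_dust = -0.277/2.44 = -0.1135; g_cld = 0.0598/2.44 = 0.02451.
Total gain g = -0.08899.
A = 1/(1 + 0.08899) = 0.92.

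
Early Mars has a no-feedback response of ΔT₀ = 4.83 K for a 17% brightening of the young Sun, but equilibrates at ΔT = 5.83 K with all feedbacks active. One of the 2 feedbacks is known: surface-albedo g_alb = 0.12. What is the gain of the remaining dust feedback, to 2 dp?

Amplification A = ΔT/ΔT₀ = 5.83/4.83 = 1.207.
Total gain g = 1 − 1/A = 1 − 1/1.207 = 0.1715.
The known gain is 0.12.
g_dust = 0.1715 − 0.12 = 0.05.

0.05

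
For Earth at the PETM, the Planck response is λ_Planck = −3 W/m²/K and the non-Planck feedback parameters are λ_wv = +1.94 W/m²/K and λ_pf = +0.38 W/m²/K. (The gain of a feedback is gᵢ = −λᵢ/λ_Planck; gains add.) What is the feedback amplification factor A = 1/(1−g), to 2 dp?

Convert to gains: g_wv = 1.94/3 = 0.6467; g_pf = 0.38/3 = 0.1267.
Total gain g = 0.7734.
A = 1/(1 − 0.7734) = 4.41.

4.41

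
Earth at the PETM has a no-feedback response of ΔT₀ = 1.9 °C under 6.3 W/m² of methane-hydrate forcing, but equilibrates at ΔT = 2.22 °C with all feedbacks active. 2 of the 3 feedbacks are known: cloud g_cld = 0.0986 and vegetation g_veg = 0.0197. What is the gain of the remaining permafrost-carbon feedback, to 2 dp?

0.03

Amplification A = ΔT/ΔT₀ = 2.22/1.9 = 1.168.
Total gain g = 1 − 1/A = 1 − 1/1.168 = 0.1438.
Known gains sum to 0.0986 + 0.0197 = 0.1183.
g_pf = 0.1438 − 0.1183 = 0.03.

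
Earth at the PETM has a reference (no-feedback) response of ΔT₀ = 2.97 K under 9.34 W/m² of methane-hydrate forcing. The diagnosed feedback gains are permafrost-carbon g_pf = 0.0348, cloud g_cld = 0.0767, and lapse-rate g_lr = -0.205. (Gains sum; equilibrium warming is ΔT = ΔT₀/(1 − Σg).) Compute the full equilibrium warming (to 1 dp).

2.7 K

Total gain g = 0.0348 + 0.0767 − 0.205 = -0.0935.
Amplification A = 1/(1 + 0.0935) = 0.9145.
ΔT = 2.97 × 0.9145 = 2.7 K.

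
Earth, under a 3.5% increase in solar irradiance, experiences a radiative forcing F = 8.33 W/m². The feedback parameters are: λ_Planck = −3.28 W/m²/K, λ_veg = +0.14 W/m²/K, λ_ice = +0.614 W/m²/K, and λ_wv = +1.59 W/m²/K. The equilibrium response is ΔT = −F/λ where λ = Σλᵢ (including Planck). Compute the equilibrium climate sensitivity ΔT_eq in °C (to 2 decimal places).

Net feedback parameter λ = (−3.28) + (+0.14) + (+0.614) + (+1.59) = -0.936 W/m²/K.
ΔT = −F/λ = −8.33/(-0.936) = 8.90 °C.

8.90 °C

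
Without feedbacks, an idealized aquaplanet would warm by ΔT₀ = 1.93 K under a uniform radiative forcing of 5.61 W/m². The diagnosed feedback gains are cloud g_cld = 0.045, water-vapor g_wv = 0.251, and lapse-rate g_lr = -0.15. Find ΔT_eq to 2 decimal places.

2.26 K

Total gain g = 0.045 + 0.251 − 0.15 = 0.146.
Amplification A = 1/(1 − 0.146) = 1.171.
ΔT = 1.93 × 1.171 = 2.26 K.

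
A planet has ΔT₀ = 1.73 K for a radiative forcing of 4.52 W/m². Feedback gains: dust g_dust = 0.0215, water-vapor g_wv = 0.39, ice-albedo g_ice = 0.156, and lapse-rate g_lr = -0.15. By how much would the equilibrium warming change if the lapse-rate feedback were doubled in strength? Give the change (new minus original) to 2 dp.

-0.61 K

Original: g = 0.4175, ΔT = 1.73/(1−0.4175) = 2.9700 K.
With doubled lapse-rate: g' = 0.2675, ΔT' = 1.73/(1−0.2675) = 2.3618 K.
Change = 2.3618 − 2.9700 = -0.61 K.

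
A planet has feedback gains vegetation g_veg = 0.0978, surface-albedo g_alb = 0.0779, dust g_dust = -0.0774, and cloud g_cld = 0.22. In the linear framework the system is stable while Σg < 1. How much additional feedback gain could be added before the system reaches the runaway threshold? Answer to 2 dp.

0.68

Current total gain = 0.0978 + 0.0779 − 0.0774 + 0.22 = 0.3183.
Margin to runaway = 1 − 0.3183 = 0.68.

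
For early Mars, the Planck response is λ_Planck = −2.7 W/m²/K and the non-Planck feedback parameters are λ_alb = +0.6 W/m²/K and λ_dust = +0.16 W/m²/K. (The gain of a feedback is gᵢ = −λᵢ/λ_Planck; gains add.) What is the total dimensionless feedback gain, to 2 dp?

0.28

Convert to gains: g_alb = 0.6/2.7 = 0.2222; g_dust = 0.16/2.7 = 0.05926.
Total gain g = 0.28146.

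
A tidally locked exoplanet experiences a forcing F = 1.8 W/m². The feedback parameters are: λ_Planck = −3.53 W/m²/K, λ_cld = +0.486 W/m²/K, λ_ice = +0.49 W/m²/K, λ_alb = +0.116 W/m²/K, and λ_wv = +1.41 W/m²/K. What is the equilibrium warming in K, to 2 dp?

Net feedback parameter λ = (−3.53) + (+0.486) + (+0.49) + (+0.116) + (+1.41) = -1.028 W/m²/K.
ΔT = −F/λ = −1.8/(-1.028) = 1.75 K.

1.75 K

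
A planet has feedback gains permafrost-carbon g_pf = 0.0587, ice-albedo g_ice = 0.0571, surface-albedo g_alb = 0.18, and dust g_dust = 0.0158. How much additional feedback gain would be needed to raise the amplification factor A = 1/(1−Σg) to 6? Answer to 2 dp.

0.52

Current total gain = 0.3116.
Target gain for A = 6: g* = 1 − 1/6 = 0.8333.
Additional gain needed = 0.8333 − 0.3116 = 0.52.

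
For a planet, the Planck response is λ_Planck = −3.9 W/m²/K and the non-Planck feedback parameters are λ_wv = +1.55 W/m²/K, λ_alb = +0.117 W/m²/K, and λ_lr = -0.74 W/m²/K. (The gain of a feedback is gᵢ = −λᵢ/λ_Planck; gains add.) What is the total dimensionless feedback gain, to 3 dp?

0.238

Convert to gains: g_wv = 1.55/3.9 = 0.3974; g_alb = 0.117/3.9 = 0.03; g_lr = -0.74/3.9 = -0.1897.
Total gain g = 0.2377.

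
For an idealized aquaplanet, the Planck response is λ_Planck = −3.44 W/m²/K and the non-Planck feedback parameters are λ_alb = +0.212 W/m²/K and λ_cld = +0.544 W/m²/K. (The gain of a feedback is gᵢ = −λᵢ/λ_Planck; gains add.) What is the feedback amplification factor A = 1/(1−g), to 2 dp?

Convert to gains: g_alb = 0.212/3.44 = 0.06163; g_cld = 0.544/3.44 = 0.1581.
Total gain g = 0.21973.
A = 1/(1 − 0.21973) = 1.28.

1.28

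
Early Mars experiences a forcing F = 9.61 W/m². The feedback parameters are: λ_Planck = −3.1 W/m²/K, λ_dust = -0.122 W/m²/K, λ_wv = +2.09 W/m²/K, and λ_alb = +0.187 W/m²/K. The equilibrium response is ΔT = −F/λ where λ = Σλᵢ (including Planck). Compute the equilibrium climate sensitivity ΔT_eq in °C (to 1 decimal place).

10.2 °C

Net feedback parameter λ = (−3.1) + (-0.122) + (+2.09) + (+0.187) = -0.945 W/m²/K.
ΔT = −F/λ = −9.61/(-0.945) = 10.2 °C.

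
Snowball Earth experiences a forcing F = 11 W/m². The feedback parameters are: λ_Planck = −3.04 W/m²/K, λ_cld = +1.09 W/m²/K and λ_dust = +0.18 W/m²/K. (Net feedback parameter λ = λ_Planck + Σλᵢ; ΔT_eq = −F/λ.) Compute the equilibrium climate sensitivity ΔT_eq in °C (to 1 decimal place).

6.2 °C

Net feedback parameter λ = (−3.04) + (+1.09) + (+0.18) = -1.77 W/m²/K.
ΔT = −F/λ = −11/(-1.77) = 6.2 °C.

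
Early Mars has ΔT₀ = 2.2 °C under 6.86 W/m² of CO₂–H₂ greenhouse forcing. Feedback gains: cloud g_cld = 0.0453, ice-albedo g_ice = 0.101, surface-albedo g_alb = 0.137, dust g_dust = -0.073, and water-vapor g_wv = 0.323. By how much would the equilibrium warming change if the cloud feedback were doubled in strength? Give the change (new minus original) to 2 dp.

0.51 °C

Original: g = 0.5333, ΔT = 2.2/(1−0.5333) = 4.7139 °C.
With doubled cloud: g' = 0.5786, ΔT' = 2.2/(1−0.5786) = 5.2207 °C.
Change = 5.2207 − 4.7139 = 0.51 °C.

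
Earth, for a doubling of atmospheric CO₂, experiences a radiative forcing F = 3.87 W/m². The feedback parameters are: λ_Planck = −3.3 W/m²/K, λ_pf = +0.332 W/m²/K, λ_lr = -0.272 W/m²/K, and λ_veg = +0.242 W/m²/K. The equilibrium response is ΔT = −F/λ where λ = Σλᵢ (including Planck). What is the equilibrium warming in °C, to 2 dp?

1.29 °C

Net feedback parameter λ = (−3.3) + (+0.332) + (-0.272) + (+0.242) = -2.998 W/m²/K.
ΔT = −F/λ = −3.87/(-2.998) = 1.29 °C.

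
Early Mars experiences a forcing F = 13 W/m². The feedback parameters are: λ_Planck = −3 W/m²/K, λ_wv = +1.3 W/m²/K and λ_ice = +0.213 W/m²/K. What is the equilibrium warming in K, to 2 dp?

Net feedback parameter λ = (−3) + (+1.3) + (+0.213) = -1.487 W/m²/K.
ΔT = −F/λ = −13/(-1.487) = 8.74 K.

8.74 K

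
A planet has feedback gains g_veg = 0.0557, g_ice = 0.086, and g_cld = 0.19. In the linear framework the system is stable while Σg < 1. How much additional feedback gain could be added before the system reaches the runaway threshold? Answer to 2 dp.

Current total gain = 0.0557 + 0.086 + 0.19 = 0.3317.
Margin to runaway = 1 − 0.3317 = 0.67.

0.67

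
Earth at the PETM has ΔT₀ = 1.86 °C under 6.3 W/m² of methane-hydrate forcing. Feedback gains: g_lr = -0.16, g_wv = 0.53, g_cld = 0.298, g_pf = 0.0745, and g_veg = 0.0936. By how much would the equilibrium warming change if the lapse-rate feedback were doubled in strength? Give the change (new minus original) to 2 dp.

Original: g = 0.8361, ΔT = 1.86/(1−0.8361) = 11.3484 °C.
With doubled lapse-rate: g' = 0.6761, ΔT' = 1.86/(1−0.6761) = 5.7425 °C.
Change = 5.7425 − 11.3484 = -5.61 °C.

-5.61 °C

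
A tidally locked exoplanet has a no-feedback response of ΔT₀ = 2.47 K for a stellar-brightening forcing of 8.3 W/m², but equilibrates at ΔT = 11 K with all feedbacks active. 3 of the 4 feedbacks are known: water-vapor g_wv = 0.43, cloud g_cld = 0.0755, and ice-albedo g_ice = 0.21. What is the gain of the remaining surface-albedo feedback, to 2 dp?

0.06

Amplification A = ΔT/ΔT₀ = 11/2.47 = 4.453.
Total gain g = 1 − 1/A = 1 − 1/4.453 = 0.7754.
Known gains sum to 0.43 + 0.0755 + 0.21 = 0.7155.
g_alb = 0.7754 − 0.7155 = 0.06.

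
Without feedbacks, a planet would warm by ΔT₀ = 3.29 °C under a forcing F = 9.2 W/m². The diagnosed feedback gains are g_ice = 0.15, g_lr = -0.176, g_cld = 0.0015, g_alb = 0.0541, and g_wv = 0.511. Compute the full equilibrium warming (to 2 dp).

7.16 °C

Total gain g = 0.15 − 0.176 + 0.0015 + 0.0541 + 0.511 = 0.5406.
Amplification A = 1/(1 − 0.5406) = 2.177.
ΔT = 3.29 × 2.177 = 7.16 °C.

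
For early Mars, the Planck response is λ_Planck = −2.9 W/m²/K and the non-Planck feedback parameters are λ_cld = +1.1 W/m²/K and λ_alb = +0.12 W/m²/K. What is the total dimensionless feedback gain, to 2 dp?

0.42

Convert to gains: g_cld = 1.1/2.9 = 0.3793; g_alb = 0.12/2.9 = 0.04138.
Total gain g = 0.42068.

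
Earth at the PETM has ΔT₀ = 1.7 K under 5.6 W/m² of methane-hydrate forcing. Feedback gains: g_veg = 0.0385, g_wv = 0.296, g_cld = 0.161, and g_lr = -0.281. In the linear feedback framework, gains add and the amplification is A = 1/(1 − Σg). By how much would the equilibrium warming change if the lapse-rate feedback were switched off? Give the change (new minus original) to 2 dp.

1.21 K

Original: g = 0.2145, ΔT = 1.7/(1−0.2145) = 2.1642 K.
Without lapse-rate: g' = 0.4955, ΔT' = 1.7/(1−0.4955) = 3.3697 K.
Change = 3.3697 − 2.1642 = 1.21 K.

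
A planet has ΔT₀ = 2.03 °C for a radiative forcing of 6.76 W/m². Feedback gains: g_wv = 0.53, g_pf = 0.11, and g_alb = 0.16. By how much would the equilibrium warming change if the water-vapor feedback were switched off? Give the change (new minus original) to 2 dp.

Original: g = 0.8, ΔT = 2.03/(1−0.8) = 10.1500 °C.
Without water-vapor: g' = 0.27, ΔT' = 2.03/(1−0.27) = 2.7808 °C.
Change = 2.7808 − 10.1500 = -7.37 °C.

-7.37 °C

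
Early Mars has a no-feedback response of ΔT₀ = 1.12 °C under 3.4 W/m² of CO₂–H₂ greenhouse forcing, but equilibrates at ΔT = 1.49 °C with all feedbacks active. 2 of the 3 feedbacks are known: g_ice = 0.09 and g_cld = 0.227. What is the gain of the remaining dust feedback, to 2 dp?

-0.07

Amplification A = ΔT/ΔT₀ = 1.49/1.12 = 1.33.
Total gain g = 1 − 1/A = 1 − 1/1.33 = 0.2481.
Known gains sum to 0.09 + 0.227 = 0.317.
g_dust = 0.2481 − 0.317 = -0.07.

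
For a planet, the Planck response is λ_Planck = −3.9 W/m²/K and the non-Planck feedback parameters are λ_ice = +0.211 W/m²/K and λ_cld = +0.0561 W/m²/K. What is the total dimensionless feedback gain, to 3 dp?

Convert to gains: g_ice = 0.211/3.9 = 0.0541; g_cld = 0.0561/3.9 = 0.01438.
Total gain g = 0.06848.

0.068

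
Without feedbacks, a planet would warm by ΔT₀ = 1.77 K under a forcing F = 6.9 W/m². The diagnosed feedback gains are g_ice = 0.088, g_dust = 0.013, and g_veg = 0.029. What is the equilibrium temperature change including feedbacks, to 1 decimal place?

2.0 K

Total gain g = 0.088 + 0.013 + 0.029 = 0.13.
Amplification A = 1/(1 − 0.13) = 1.149.
ΔT = 1.77 × 1.149 = 2.0 K.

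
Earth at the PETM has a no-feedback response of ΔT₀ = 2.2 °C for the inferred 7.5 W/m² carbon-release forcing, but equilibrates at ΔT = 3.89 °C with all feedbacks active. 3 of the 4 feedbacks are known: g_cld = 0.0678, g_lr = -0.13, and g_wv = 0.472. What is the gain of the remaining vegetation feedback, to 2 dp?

0.02

Amplification A = ΔT/ΔT₀ = 3.89/2.2 = 1.768.
Total gain g = 1 − 1/A = 1 − 1/1.768 = 0.4344.
Known gains sum to 0.0678 − 0.13 + 0.472 = 0.4098.
g_veg = 0.4344 − 0.4098 = 0.02.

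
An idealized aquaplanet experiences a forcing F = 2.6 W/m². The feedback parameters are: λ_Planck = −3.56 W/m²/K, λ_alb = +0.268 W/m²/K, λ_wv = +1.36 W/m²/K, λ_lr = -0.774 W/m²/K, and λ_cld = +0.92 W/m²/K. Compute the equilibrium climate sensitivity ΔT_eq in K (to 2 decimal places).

1.46 K

Net feedback parameter λ = (−3.56) + (+0.268) + (+1.36) + (-0.774) + (+0.92) = -1.786 W/m²/K.
ΔT = −F/λ = −2.6/(-1.786) = 1.46 K.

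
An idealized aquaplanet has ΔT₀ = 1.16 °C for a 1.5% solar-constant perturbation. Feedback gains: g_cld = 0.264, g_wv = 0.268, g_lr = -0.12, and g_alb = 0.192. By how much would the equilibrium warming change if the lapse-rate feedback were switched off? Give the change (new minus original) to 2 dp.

Original: g = 0.604, ΔT = 1.16/(1−0.604) = 2.9293 °C.
Without lapse-rate: g' = 0.724, ΔT' = 1.16/(1−0.724) = 4.2029 °C.
Change = 4.2029 − 2.9293 = 1.27 °C.

1.27 °C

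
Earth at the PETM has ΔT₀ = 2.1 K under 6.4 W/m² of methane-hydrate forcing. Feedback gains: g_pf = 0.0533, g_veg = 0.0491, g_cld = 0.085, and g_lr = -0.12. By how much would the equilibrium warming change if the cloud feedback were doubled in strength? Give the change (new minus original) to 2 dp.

Original: g = 0.0674, ΔT = 2.1/(1−0.0674) = 2.2518 K.
With doubled cloud: g' = 0.1524, ΔT' = 2.1/(1−0.1524) = 2.4776 K.
Change = 2.4776 − 2.2518 = 0.23 K.

0.23 K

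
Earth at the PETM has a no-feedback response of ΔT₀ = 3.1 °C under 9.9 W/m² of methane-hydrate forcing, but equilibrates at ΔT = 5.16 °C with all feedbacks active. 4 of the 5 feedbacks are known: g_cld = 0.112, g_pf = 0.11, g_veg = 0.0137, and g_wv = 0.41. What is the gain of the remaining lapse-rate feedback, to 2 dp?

Amplification A = ΔT/ΔT₀ = 5.16/3.1 = 1.665.
Total gain g = 1 − 1/A = 1 − 1/1.665 = 0.3994.
Known gains sum to 0.112 + 0.11 + 0.0137 + 0.41 = 0.6457.
g_lr = 0.3994 − 0.6457 = -0.25.

-0.25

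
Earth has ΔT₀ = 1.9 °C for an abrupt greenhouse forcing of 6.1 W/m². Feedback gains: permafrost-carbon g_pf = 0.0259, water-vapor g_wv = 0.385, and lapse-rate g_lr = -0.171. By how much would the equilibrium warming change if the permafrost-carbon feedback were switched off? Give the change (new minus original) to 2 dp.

-0.08 °C

Original: g = 0.2399, ΔT = 1.9/(1−0.2399) = 2.4997 °C.
Without permafrost-carbon: g' = 0.214, ΔT' = 1.9/(1−0.214) = 2.4173 °C.
Change = 2.4173 − 2.4997 = -0.08 °C.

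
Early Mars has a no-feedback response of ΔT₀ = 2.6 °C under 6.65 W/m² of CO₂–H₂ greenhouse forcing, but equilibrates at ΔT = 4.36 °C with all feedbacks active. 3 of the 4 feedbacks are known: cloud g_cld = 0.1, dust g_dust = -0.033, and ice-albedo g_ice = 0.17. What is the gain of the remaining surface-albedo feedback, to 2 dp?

Amplification A = ΔT/ΔT₀ = 4.36/2.6 = 1.677.
Total gain g = 1 − 1/A = 1 − 1/1.677 = 0.4037.
Known gains sum to 0.1 − 0.033 + 0.17 = 0.237.
g_alb = 0.4037 − 0.237 = 0.17.

0.17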